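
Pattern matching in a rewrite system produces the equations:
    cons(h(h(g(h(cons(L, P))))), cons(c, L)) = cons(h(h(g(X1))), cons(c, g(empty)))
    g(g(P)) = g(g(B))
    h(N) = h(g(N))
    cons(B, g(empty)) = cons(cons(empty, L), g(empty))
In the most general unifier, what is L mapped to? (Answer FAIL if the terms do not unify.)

Decompose cons/2: h(h(g(h(cons(L, P))))) = h(h(g(X1))),  cons(c, L) = cons(c, g(empty)).
Decompose h/1: h(g(h(cons(L, P)))) = h(g(X1)).
Decompose h/1: g(h(cons(L, P))) = g(X1).
Decompose g/1: h(cons(L, P)) = X1.
Bind X1 := h(cons(L, P)); no other remaining equation mentions X1.
Decompose cons/2: c = c,  L = g(empty).
Delete trivial equation c = c.
Bind L := g(empty); substituting into the one remaining equation that mentions L gives: cons(B, g(empty)) = cons(cons(empty, g(empty)), g(empty)). Substituting into the earlier binding gives X1 := h(cons(g(empty), P)).
Decompose g/1: g(P) = g(B).
Decompose g/1: P = B.
Bind P := B; no other remaining equation mentions P. Substituting into the earlier binding gives X1 := h(cons(g(empty), B)).
Decompose h/1: N = g(N).
Occurs check fails: N occurs in g(N); the equation N = g(N) has no finite solution.

FAIL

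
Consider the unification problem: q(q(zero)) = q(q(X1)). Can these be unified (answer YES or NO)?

Decompose q/1: q(zero) = q(X1).
Decompose q/1: zero = X1.
Bind X1 := zero.
No equations remain and no clash or occurs-check failure arose, so a unifier exists.

YES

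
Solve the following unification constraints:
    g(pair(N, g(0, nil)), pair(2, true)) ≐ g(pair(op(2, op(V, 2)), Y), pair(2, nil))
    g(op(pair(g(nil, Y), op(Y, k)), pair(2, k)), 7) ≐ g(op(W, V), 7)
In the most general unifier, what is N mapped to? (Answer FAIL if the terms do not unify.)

Decompose g/2: pair(N, g(0, nil)) ≐ pair(op(2, op(V, 2)), Y),  pair(2, true) ≐ pair(2, nil).
Decompose pair/2: N ≐ op(2, op(V, 2)),  g(0, nil) ≐ Y.
Bind N := op(2, op(V, 2)); no other remaining equation mentions N.
Bind Y := g(0, nil); substituting into the one remaining equation that mentions Y gives: g(op(pair(g(nil, g(0, nil)), op(g(0, nil), k)), pair(2, k)), 7) ≐ g(op(W, V), 7).
Decompose pair/2: 2 ≐ 2,  true ≐ nil.
Delete trivial equation 2 ≐ 2.
Clash: constants true and nil differ; no unifier exists.

FAIL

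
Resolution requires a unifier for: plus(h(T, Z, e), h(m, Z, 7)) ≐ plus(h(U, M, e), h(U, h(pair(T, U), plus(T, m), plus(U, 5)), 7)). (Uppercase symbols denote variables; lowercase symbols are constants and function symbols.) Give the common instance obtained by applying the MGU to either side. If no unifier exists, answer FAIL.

plus(h(m, h(pair(m, m), plus(m, m), plus(m, 5)), e), h(m, h(pair(m, m), plus(m, m), plus(m, 5)), 7))

Decompose plus/2: h(T, Z, e) ≐ h(U, M, e),  h(m, Z, 7) ≐ h(U, h(pair(T, U), plus(T, m), plus(U, 5)), 7).
Decompose h/3: T ≐ U,  Z ≐ M,  e ≐ e.
Bind T := U; substituting into the one remaining equation that mentions T gives: h(m, Z, 7) ≐ h(U, h(pair(U, U), plus(U, m), plus(U, 5)), 7).
Bind Z := M; substituting into the one remaining equation that mentions Z gives: h(m, M, 7) ≐ h(U, h(pair(U, U), plus(U, m), plus(U, 5)), 7).
Delete trivial equation e ≐ e.
Decompose h/3: m ≐ U,  M ≐ h(pair(U, U), plus(U, m), plus(U, 5)),  7 ≐ 7.
Bind U := m; substituting into the one remaining equation that mentions U gives: M ≐ h(pair(m, m), plus(m, m), plus(m, 5)). Substituting into the earlier binding gives T := m.
Bind M := h(pair(m, m), plus(m, m), plus(m, 5)); no other remaining equation mentions M. Substituting into the earlier binding gives Z := h(pair(m, m), plus(m, m), plus(m, 5)).
Delete trivial equation 7 ≐ 7.
Applying the MGU to either side gives plus(h(m, h(pair(m, m), plus(m, m), plus(m, 5)), e), h(m, h(pair(m, m), plus(m, m), plus(m, 5)), 7)).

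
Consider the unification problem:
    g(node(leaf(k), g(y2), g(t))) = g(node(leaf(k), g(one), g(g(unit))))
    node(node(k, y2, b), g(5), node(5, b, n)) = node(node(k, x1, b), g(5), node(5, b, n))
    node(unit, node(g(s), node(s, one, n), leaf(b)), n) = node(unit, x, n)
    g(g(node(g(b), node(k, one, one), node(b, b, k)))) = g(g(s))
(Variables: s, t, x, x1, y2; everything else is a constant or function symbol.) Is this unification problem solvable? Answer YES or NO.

YES

Decompose g/1: node(leaf(k), g(y2), g(t)) = node(leaf(k), g(one), g(g(unit))).
Decompose node/3: leaf(k) = leaf(k),  g(y2) = g(one),  g(t) = g(g(unit)).
Delete trivial equation leaf(k) = leaf(k).
Decompose g/1: y2 = one.
Bind y2 := one; substituting into the one remaining equation that mentions y2 gives: node(node(k, one, b), g(5), node(5, b, n)) = node(node(k, x1, b), g(5), node(5, b, n)).
Decompose g/1: t = g(unit).
Bind t := g(unit); no other remaining equation mentions t.
Decompose node/3: node(k, one, b) = node(k, x1, b),  g(5) = g(5),  node(5, b, n) = node(5, b, n).
Decompose node/3: k = k,  one = x1,  b = b.
Delete trivial equation k = k.
Bind x1 := one; no other remaining equation mentions x1.
Delete trivial equation b = b.
Delete trivial equation g(5) = g(5).
Delete trivial equation node(5, b, n) = node(5, b, n).
Decompose node/3: unit = unit,  node(g(s), node(s, one, n), leaf(b)) = x,  n = n.
Delete trivial equation unit = unit.
Bind x := node(g(s), node(s, one, n), leaf(b)); no other remaining equation mentions x.
Delete trivial equation n = n.
Decompose g/1: g(node(g(b), node(k, one, one), node(b, b, k))) = g(s).
Decompose g/1: node(g(b), node(k, one, one), node(b, b, k)) = s.
Bind s := node(g(b), node(k, one, one), node(b, b, k)). Substituting into the earlier binding gives x := node(g(node(g(b), node(k, one, one), node(b, b, k))), node(node(g(b), node(k, one, one), node(b, b, k)), one, n), leaf(b)).
No equations remain and no clash or occurs-check failure arose, so a unifier exists.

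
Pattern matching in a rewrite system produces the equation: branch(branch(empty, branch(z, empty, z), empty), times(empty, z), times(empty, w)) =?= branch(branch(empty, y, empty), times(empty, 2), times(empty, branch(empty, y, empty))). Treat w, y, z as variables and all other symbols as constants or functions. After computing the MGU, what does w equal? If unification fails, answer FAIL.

branch(empty, branch(2, empty, 2), empty)

Decompose branch/3: branch(empty, branch(z, empty, z), empty) =?= branch(empty, y, empty),  times(empty, z) =?= times(empty, 2),  times(empty, w) =?= times(empty, branch(empty, y, empty)).
Decompose branch/3: empty =?= empty,  branch(z, empty, z) =?= y,  empty =?= empty.
Delete trivial equation empty =?= empty.
Bind y := branch(z, empty, z); substituting into the one remaining equation that mentions y gives: times(empty, w) =?= times(empty, branch(empty, branch(z, empty, z), empty)).
Delete trivial equation empty =?= empty.
Decompose times/2: empty =?= empty,  z =?= 2.
Delete trivial equation empty =?= empty.
Bind z := 2; substituting into the remaining equation gives: times(empty, w) =?= times(empty, branch(empty, branch(2, empty, 2), empty)). Substituting into the earlier binding gives y := branch(2, empty, 2).
Decompose times/2: empty =?= empty,  w =?= branch(empty, branch(2, empty, 2), empty).
Delete trivial equation empty =?= empty.
Bind w := branch(empty, branch(2, empty, 2), empty).
MGU = { y -> branch(2, empty, 2), z -> 2, w -> branch(empty, branch(2, empty, 2), empty) }, so w -> branch(empty, branch(2, empty, 2), empty).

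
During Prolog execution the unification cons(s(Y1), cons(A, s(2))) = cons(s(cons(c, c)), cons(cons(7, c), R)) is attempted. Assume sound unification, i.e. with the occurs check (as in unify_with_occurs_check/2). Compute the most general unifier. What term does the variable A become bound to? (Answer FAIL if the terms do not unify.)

cons(7, c)

Decompose cons/2: s(Y1) = s(cons(c, c)),  cons(A, s(2)) = cons(cons(7, c), R).
Decompose s/1: Y1 = cons(c, c).
Bind Y1 := cons(c, c); no other remaining equation mentions Y1.
Decompose cons/2: A = cons(7, c),  s(2) = R.
Bind A := cons(7, c); no other remaining equation mentions A.
Bind R := s(2).
MGU = { Y1 ↦ cons(c, c), A ↦ cons(7, c), R ↦ s(2) }, so A ↦ cons(7, c).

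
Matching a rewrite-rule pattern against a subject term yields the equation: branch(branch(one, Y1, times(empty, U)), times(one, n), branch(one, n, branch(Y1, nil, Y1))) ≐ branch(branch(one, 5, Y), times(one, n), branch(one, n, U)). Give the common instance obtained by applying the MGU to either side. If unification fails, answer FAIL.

branch(branch(one, 5, times(empty, branch(5, nil, 5))), times(one, n), branch(one, n, branch(5, nil, 5)))

Decompose branch/3: branch(one, Y1, times(empty, U)) ≐ branch(one, 5, Y),  times(one, n) ≐ times(one, n),  branch(one, n, branch(Y1, nil, Y1)) ≐ branch(one, n, U).
Decompose branch/3: one ≐ one,  Y1 ≐ 5,  times(empty, U) ≐ Y.
Delete trivial equation one ≐ one.
Bind Y1 := 5; substituting into the one remaining equation that mentions Y1 gives: branch(one, n, branch(5, nil, 5)) ≐ branch(one, n, U).
Bind Y := times(empty, U); no other remaining equation mentions Y.
Delete trivial equation times(one, n) ≐ times(one, n).
Decompose branch/3: one ≐ one,  n ≐ n,  branch(5, nil, 5) ≐ U.
Delete trivial equation one ≐ one.
Delete trivial equation n ≐ n.
Bind U := branch(5, nil, 5). Substituting into the earlier binding gives Y := times(empty, branch(5, nil, 5)).
Applying the MGU to either side gives branch(branch(one, 5, times(empty, branch(5, nil, 5))), times(one, n), branch(one, n, branch(5, nil, 5))).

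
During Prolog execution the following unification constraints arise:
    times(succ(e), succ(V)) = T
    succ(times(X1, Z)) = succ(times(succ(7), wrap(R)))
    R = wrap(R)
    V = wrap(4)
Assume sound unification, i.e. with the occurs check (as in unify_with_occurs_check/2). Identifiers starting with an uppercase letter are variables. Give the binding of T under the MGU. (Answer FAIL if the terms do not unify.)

Bind T := times(succ(e), succ(V)); no other remaining equation mentions T.
Decompose succ/1: times(X1, Z) = times(succ(7), wrap(R)).
Decompose times/2: X1 = succ(7),  Z = wrap(R).
Bind X1 := succ(7); no other remaining equation mentions X1.
Bind Z := wrap(R); no other remaining equation mentions Z.
Occurs check fails: R occurs in wrap(R); the equation R = wrap(R) has no finite solution.

FAIL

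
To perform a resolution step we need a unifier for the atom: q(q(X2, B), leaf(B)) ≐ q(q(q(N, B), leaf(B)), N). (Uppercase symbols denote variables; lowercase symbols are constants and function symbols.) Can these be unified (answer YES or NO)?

NO

Decompose q/2: q(X2, B) ≐ q(q(N, B), leaf(B)),  leaf(B) ≐ N.
Decompose q/2: X2 ≐ q(N, B),  B ≐ leaf(B).
Bind X2 := q(N, B); no other remaining equation mentions X2.
Occurs check fails: B occurs in leaf(B); the equation B ≐ leaf(B) has no finite solution.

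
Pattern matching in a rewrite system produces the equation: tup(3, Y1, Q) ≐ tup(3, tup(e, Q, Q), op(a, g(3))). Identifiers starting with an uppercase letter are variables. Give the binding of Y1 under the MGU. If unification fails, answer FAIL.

tup(e, op(a, g(3)), op(a, g(3)))

Decompose tup/3: 3 ≐ 3,  Y1 ≐ tup(e, Q, Q),  Q ≐ op(a, g(3)).
Delete trivial equation 3 ≐ 3.
Bind Y1 := tup(e, Q, Q); no other remaining equation mentions Y1.
Bind Q := op(a, g(3)). Substituting into the earlier binding gives Y1 := tup(e, op(a, g(3)), op(a, g(3))).
MGU = { Y1 := tup(e, op(a, g(3)), op(a, g(3))), Q := op(a, g(3)) }, so Y1 := tup(e, op(a, g(3)), op(a, g(3))).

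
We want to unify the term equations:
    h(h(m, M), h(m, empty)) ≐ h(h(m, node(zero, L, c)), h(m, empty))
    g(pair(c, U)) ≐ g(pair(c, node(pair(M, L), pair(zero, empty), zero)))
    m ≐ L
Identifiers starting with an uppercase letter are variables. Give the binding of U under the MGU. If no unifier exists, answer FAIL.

node(pair(node(zero, m, c), m), pair(zero, empty), zero)

Decompose h/2: h(m, M) ≐ h(m, node(zero, L, c)),  h(m, empty) ≐ h(m, empty).
Decompose h/2: m ≐ m,  M ≐ node(zero, L, c).
Delete trivial equation m ≐ m.
Bind M := node(zero, L, c); substituting into the one remaining equation that mentions M gives: g(pair(c, U)) ≐ g(pair(c, node(pair(node(zero, L, c), L), pair(zero, empty), zero))).
Delete trivial equation h(m, empty) ≐ h(m, empty).
Decompose g/1: pair(c, U) ≐ pair(c, node(pair(node(zero, L, c), L), pair(zero, empty), zero)).
Decompose pair/2: c ≐ c,  U ≐ node(pair(node(zero, L, c), L), pair(zero, empty), zero).
Delete trivial equation c ≐ c.
Bind U := node(pair(node(zero, L, c), L), pair(zero, empty), zero); no other remaining equation mentions U.
Bind L := m. Substituting into the earlier bindings gives M := node(zero, m, c), U := node(pair(node(zero, m, c), m), pair(zero, empty), zero).
MGU = { M ↦ node(zero, m, c), U ↦ node(pair(node(zero, m, c), m), pair(zero, empty), zero), L ↦ m }, so U ↦ node(pair(node(zero, m, c), m), pair(zero, empty), zero).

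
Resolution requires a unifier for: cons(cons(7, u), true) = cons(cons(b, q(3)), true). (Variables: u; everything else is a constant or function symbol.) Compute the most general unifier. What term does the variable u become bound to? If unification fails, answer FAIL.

FAIL

Decompose cons/2: cons(7, u) = cons(b, q(3)),  true = true.
Decompose cons/2: 7 = b,  u = q(3).
Clash: constants 7 and b differ; no unifier exists.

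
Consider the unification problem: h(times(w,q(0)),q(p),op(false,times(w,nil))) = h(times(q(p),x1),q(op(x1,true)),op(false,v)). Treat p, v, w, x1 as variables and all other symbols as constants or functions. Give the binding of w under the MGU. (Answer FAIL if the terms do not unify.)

q(op(q(0),true))

Decompose h/3: times(w,q(0)) = times(q(p),x1),  q(p) = q(op(x1,true)),  op(false,times(w,nil)) = op(false,v).
Decompose times/2: w = q(p),  q(0) = x1.
Bind w := q(p); substituting into the one remaining equation that mentions w gives: op(false,times(q(p),nil)) = op(false,v).
Bind x1 := q(0); substituting into the one remaining equation that mentions x1 gives: q(p) = q(op(q(0),true)).
Decompose q/1: p = op(q(0),true).
Bind p := op(q(0),true); substituting into the remaining equation gives: op(false,times(q(op(q(0),true)),nil)) = op(false,v). Substituting into the earlier binding gives w := q(op(q(0),true)).
Decompose op/2: false = false,  times(q(op(q(0),true)),nil) = v.
Delete trivial equation false = false.
Bind v := times(q(op(q(0),true)),nil).
MGU = { w -> q(op(q(0),true)), x1 -> q(0), p -> op(q(0),true), v -> times(q(op(q(0),true)),nil) }, so w -> q(op(q(0),true)).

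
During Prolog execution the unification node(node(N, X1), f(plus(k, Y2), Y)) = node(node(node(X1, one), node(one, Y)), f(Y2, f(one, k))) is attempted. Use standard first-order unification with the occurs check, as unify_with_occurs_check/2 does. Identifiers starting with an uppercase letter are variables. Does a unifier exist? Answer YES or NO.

Decompose node/2: node(N, X1) = node(node(X1, one), node(one, Y)),  f(plus(k, Y2), Y) = f(Y2, f(one, k)).
Decompose node/2: N = node(X1, one),  X1 = node(one, Y).
Bind N := node(X1, one); no other remaining equation mentions N.
Bind X1 := node(one, Y); no other remaining equation mentions X1. Substituting into the earlier binding gives N := node(node(one, Y), one).
Decompose f/2: plus(k, Y2) = Y2,  Y = f(one, k).
Occurs check fails: Y2 occurs in plus(k, Y2); the equation Y2 = plus(k, Y2) has no finite solution.

NO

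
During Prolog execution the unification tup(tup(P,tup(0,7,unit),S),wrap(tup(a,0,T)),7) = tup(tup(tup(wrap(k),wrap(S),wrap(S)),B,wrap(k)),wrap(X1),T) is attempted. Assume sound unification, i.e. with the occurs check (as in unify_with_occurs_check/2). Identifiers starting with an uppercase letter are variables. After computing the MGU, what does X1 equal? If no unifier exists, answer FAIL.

Decompose tup/3: tup(P,tup(0,7,unit),S) = tup(tup(wrap(k),wrap(S),wrap(S)),B,wrap(k)),  wrap(tup(a,0,T)) = wrap(X1),  7 = T.
Decompose tup/3: P = tup(wrap(k),wrap(S),wrap(S)),  tup(0,7,unit) = B,  S = wrap(k).
Bind P := tup(wrap(k),wrap(S),wrap(S)); no other remaining equation mentions P.
Bind B := tup(0,7,unit); no other remaining equation mentions B.
Bind S := wrap(k); no other remaining equation mentions S. Substituting into the earlier binding gives P := tup(wrap(k),wrap(wrap(k)),wrap(wrap(k))).
Decompose wrap/1: tup(a,0,T) = X1.
Bind X1 := tup(a,0,T); no other remaining equation mentions X1.
Bind T := 7. Substituting into the earlier binding gives X1 := tup(a,0,7).
MGU = { P -> tup(wrap(k),wrap(wrap(k)),wrap(wrap(k))), B -> tup(0,7,unit), S -> wrap(k), X1 -> tup(a,0,7), T -> 7 }, so X1 -> tup(a,0,7).

tup(a,0,7)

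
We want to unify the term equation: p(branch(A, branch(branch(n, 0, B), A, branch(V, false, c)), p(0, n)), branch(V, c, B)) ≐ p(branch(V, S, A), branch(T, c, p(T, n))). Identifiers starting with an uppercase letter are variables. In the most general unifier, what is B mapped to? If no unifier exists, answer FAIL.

p(p(0, n), n)

Decompose p/2: branch(A, branch(branch(n, 0, B), A, branch(V, false, c)), p(0, n)) ≐ branch(V, S, A),  branch(V, c, B) ≐ branch(T, c, p(T, n)).
Decompose branch/3: A ≐ V,  branch(branch(n, 0, B), A, branch(V, false, c)) ≐ S,  p(0, n) ≐ A.
Bind A := V; substituting into the 2 remaining equations that mention A gives: branch(branch(n, 0, B), V, branch(V, false, c)) ≐ S,  p(0, n) ≐ V.
Bind S := branch(branch(n, 0, B), V, branch(V, false, c)); no other remaining equation mentions S.
Bind V := p(0, n); substituting into the remaining equation gives: branch(p(0, n), c, B) ≐ branch(T, c, p(T, n)). Substituting into the earlier bindings gives A := p(0, n), S := branch(branch(n, 0, B), p(0, n), branch(p(0, n), false, c)).
Decompose branch/3: p(0, n) ≐ T,  c ≐ c,  B ≐ p(T, n).
Bind T := p(0, n); substituting into the one remaining equation that mentions T gives: B ≐ p(p(0, n), n).
Delete trivial equation c ≐ c.
Bind B := p(p(0, n), n). Substituting into the earlier binding gives S := branch(branch(n, 0, p(p(0, n), n)), p(0, n), branch(p(0, n), false, c)).
MGU = { A ↦ p(0, n), S ↦ branch(branch(n, 0, p(p(0, n), n)), p(0, n), branch(p(0, n), false, c)), V ↦ p(0, n), T ↦ p(0, n), B ↦ p(p(0, n), n) }, so B ↦ p(p(0, n), n).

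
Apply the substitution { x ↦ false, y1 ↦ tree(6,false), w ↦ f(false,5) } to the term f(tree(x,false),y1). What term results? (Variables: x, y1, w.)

f(tree(false,false),tree(6,false))

Replace each occurrence of x with false.
Replace each occurrence of y1 with tree(6,false).
Result: f(tree(false,false),tree(6,false)).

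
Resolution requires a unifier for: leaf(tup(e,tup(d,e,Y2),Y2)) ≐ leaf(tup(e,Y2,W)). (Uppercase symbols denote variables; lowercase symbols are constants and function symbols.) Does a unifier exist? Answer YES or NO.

NO

Decompose leaf/1: tup(e,tup(d,e,Y2),Y2) ≐ tup(e,Y2,W).
Decompose tup/3: e ≐ e,  tup(d,e,Y2) ≐ Y2,  Y2 ≐ W.
Delete trivial equation e ≐ e.
Occurs check fails: Y2 occurs in tup(d,e,Y2); the equation Y2 ≐ tup(d,e,Y2) has no finite solution.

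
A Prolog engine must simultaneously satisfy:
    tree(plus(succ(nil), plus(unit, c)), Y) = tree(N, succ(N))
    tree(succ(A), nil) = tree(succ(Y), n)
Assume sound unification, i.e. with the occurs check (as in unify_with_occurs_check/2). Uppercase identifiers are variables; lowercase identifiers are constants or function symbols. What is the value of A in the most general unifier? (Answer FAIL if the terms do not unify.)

FAIL

Decompose tree/2: plus(succ(nil), plus(unit, c)) = N,  Y = succ(N).
Bind N := plus(succ(nil), plus(unit, c)); substituting into the one remaining equation that mentions N gives: Y = succ(plus(succ(nil), plus(unit, c))).
Bind Y := succ(plus(succ(nil), plus(unit, c))); substituting into the remaining equation gives: tree(succ(A), nil) = tree(succ(succ(plus(succ(nil), plus(unit, c)))), n).
Decompose tree/2: succ(A) = succ(succ(plus(succ(nil), plus(unit, c)))),  nil = n.
Decompose succ/1: A = succ(plus(succ(nil), plus(unit, c))).
Bind A := succ(plus(succ(nil), plus(unit, c))); no other remaining equation mentions A.
Clash: constants nil and n differ; no unifier exists.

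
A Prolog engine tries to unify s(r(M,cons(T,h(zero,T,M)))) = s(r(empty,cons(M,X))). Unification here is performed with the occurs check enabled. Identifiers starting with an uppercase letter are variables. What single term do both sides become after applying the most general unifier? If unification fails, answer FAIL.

s(r(empty,cons(empty,h(zero,empty,empty))))

Decompose s/1: r(M,cons(T,h(zero,T,M))) = r(empty,cons(M,X)).
Decompose r/2: M = empty,  cons(T,h(zero,T,M)) = cons(M,X).
Bind M := empty; substituting into the remaining equation gives: cons(T,h(zero,T,empty)) = cons(empty,X).
Decompose cons/2: T = empty,  h(zero,T,empty) = X.
Bind T := empty; substituting into the remaining equation gives: h(zero,empty,empty) = X.
Bind X := h(zero,empty,empty).
Applying the MGU to either side gives s(r(empty,cons(empty,h(zero,empty,empty)))).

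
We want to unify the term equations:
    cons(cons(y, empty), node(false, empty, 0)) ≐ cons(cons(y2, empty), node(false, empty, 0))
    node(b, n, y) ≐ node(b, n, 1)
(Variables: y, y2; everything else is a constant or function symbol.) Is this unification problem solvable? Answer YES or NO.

YES

Decompose cons/2: cons(y, empty) ≐ cons(y2, empty),  node(false, empty, 0) ≐ node(false, empty, 0).
Decompose cons/2: y ≐ y2,  empty ≐ empty.
Bind y := y2; substituting into the one remaining equation that mentions y gives: node(b, n, y2) ≐ node(b, n, 1).
Delete trivial equation empty ≐ empty.
Delete trivial equation node(false, empty, 0) ≐ node(false, empty, 0).
Decompose node/3: b ≐ b,  n ≐ n,  y2 ≐ 1.
Delete trivial equation b ≐ b.
Delete trivial equation n ≐ n.
Bind y2 := 1. Substituting into the earlier binding gives y := 1.
No equations remain and no clash or occurs-check failure arose, so a unifier exists.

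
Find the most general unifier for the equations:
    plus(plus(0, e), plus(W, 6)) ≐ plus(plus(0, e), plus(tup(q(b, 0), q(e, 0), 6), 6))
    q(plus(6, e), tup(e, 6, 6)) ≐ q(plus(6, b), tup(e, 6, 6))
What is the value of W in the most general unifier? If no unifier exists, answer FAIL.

FAIL

Decompose plus/2: plus(0, e) ≐ plus(0, e),  plus(W, 6) ≐ plus(tup(q(b, 0), q(e, 0), 6), 6).
Delete trivial equation plus(0, e) ≐ plus(0, e).
Decompose plus/2: W ≐ tup(q(b, 0), q(e, 0), 6),  6 ≐ 6.
Bind W := tup(q(b, 0), q(e, 0), 6); no other remaining equation mentions W.
Delete trivial equation 6 ≐ 6.
Decompose q/2: plus(6, e) ≐ plus(6, b),  tup(e, 6, 6) ≐ tup(e, 6, 6).
Decompose plus/2: 6 ≐ 6,  e ≐ b.
Delete trivial equation 6 ≐ 6.
Clash: constants e and b differ; no unifier exists.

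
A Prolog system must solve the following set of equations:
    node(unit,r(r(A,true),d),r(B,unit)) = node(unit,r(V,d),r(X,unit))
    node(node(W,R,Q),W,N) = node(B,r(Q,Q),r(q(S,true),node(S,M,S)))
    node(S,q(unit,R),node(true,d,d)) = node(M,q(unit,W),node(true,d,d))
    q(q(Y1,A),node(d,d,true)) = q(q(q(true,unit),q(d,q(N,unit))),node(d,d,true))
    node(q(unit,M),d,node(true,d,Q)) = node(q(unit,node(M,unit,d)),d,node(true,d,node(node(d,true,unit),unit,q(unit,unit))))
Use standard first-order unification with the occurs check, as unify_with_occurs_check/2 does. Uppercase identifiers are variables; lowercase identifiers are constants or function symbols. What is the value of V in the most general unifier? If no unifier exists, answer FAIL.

FAIL

Decompose node/3: unit = unit,  r(r(A,true),d) = r(V,d),  r(B,unit) = r(X,unit).
Delete trivial equation unit = unit.
Decompose r/2: r(A,true) = V,  d = d.
Bind V := r(A,true); no other remaining equation mentions V.
Delete trivial equation d = d.
Decompose r/2: B = X,  unit = unit.
Bind B := X; substituting into the one remaining equation that mentions B gives: node(node(W,R,Q),W,N) = node(X,r(Q,Q),r(q(S,true),node(S,M,S))).
Delete trivial equation unit = unit.
Decompose node/3: node(W,R,Q) = X,  W = r(Q,Q),  N = r(q(S,true),node(S,M,S)).
Bind X := node(W,R,Q); no other remaining equation mentions X. Substituting into the earlier binding gives B := node(W,R,Q).
Bind W := r(Q,Q); substituting into the one remaining equation that mentions W gives: node(S,q(unit,R),node(true,d,d)) = node(M,q(unit,r(Q,Q)),node(true,d,d)). Substituting into the earlier bindings gives B := node(r(Q,Q),R,Q), X := node(r(Q,Q),R,Q).
Bind N := r(q(S,true),node(S,M,S)); substituting into the one remaining equation that mentions N gives: q(q(Y1,A),node(d,d,true)) = q(q(q(true,unit),q(d,q(r(q(S,true),node(S,M,S)),unit))),node(d,d,true)).
Decompose node/3: S = M,  q(unit,R) = q(unit,r(Q,Q)),  node(true,d,d) = node(true,d,d).
Bind S := M; substituting into the one remaining equation that mentions S gives: q(q(Y1,A),node(d,d,true)) = q(q(q(true,unit),q(d,q(r(q(M,true),node(M,M,M)),unit))),node(d,d,true)). Substituting into the earlier binding gives N := r(q(M,true),node(M,M,M)).
Decompose q/2: unit = unit,  R = r(Q,Q).
Delete trivial equation unit = unit.
Bind R := r(Q,Q); no other remaining equation mentions R. Substituting into the earlier bindings gives B := node(r(Q,Q),r(Q,Q),Q), X := node(r(Q,Q),r(Q,Q),Q).
Delete trivial equation node(true,d,d) = node(true,d,d).
Decompose q/2: q(Y1,A) = q(q(true,unit),q(d,q(r(q(M,true),node(M,M,M)),unit))),  node(d,d,true) = node(d,d,true).
Decompose q/2: Y1 = q(true,unit),  A = q(d,q(r(q(M,true),node(M,M,M)),unit)).
Bind Y1 := q(true,unit); no other remaining equation mentions Y1.
Bind A := q(d,q(r(q(M,true),node(M,M,M)),unit)); no other remaining equation mentions A. Substituting into the earlier binding gives V := r(q(d,q(r(q(M,true),node(M,M,M)),unit)),true).
Delete trivial equation node(d,d,true) = node(d,d,true).
Decompose node/3: q(unit,M) = q(unit,node(M,unit,d)),  d = d,  node(true,d,Q) = node(true,d,node(node(d,true,unit),unit,q(unit,unit))).
Decompose q/2: unit = unit,  M = node(M,unit,d).
Delete trivial equation unit = unit.
Occurs check fails: M occurs in node(M,unit,d); the equation M = node(M,unit,d) has no finite solution.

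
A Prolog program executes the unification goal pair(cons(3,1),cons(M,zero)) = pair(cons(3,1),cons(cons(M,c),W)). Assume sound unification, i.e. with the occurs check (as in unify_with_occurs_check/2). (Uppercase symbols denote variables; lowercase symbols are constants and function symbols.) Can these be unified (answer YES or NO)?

NO

Decompose pair/2: cons(3,1) = cons(3,1),  cons(M,zero) = cons(cons(M,c),W).
Delete trivial equation cons(3,1) = cons(3,1).
Decompose cons/2: M = cons(M,c),  zero = W.
Occurs check fails: M occurs in cons(M,c); the equation M = cons(M,c) has no finite solution.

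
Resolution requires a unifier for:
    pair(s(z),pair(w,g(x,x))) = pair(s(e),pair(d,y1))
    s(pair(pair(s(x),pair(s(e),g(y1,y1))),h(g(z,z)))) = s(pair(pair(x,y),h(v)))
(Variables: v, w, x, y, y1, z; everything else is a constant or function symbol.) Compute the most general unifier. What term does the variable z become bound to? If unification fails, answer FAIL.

Decompose pair/2: s(z) = s(e),  pair(w,g(x,x)) = pair(d,y1).
Decompose s/1: z = e.
Bind z := e; substituting into the one remaining equation that mentions z gives: s(pair(pair(s(x),pair(s(e),g(y1,y1))),h(g(e,e)))) = s(pair(pair(x,y),h(v))).
Decompose pair/2: w = d,  g(x,x) = y1.
Bind w := d; no other remaining equation mentions w.
Bind y1 := g(x,x); substituting into the remaining equation gives: s(pair(pair(s(x),pair(s(e),g(g(x,x),g(x,x)))),h(g(e,e)))) = s(pair(pair(x,y),h(v))).
Decompose s/1: pair(pair(s(x),pair(s(e),g(g(x,x),g(x,x)))),h(g(e,e))) = pair(pair(x,y),h(v)).
Decompose pair/2: pair(s(x),pair(s(e),g(g(x,x),g(x,x)))) = pair(x,y),  h(g(e,e)) = h(v).
Decompose pair/2: s(x) = x,  pair(s(e),g(g(x,x),g(x,x))) = y.
Occurs check fails: x occurs in s(x); the equation x = s(x) has no finite solution.

FAIL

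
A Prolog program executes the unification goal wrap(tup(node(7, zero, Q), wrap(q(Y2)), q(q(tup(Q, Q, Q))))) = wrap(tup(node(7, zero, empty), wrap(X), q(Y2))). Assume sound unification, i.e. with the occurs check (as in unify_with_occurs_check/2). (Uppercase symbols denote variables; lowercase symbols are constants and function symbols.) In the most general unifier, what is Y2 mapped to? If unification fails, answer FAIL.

q(tup(empty, empty, empty))

Decompose wrap/1: tup(node(7, zero, Q), wrap(q(Y2)), q(q(tup(Q, Q, Q)))) = tup(node(7, zero, empty), wrap(X), q(Y2)).
Decompose tup/3: node(7, zero, Q) = node(7, zero, empty),  wrap(q(Y2)) = wrap(X),  q(q(tup(Q, Q, Q))) = q(Y2).
Decompose node/3: 7 = 7,  zero = zero,  Q = empty.
Delete trivial equation 7 = 7.
Delete trivial equation zero = zero.
Bind Q := empty; substituting into the one remaining equation that mentions Q gives: q(q(tup(empty, empty, empty))) = q(Y2).
Decompose wrap/1: q(Y2) = X.
Bind X := q(Y2); no other remaining equation mentions X.
Decompose q/1: q(tup(empty, empty, empty)) = Y2.
Bind Y2 := q(tup(empty, empty, empty)). Substituting into the earlier binding gives X := q(q(tup(empty, empty, empty))).
MGU = { Q = empty, X = q(q(tup(empty, empty, empty))), Y2 = q(tup(empty, empty, empty)) }, so Y2 = q(tup(empty, empty, empty)).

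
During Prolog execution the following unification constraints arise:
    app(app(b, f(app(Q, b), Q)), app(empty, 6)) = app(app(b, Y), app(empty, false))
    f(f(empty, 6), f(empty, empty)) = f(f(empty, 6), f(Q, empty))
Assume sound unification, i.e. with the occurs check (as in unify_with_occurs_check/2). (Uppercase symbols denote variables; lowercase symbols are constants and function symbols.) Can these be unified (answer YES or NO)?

NO

Decompose app/2: app(b, f(app(Q, b), Q)) = app(b, Y),  app(empty, 6) = app(empty, false).
Decompose app/2: b = b,  f(app(Q, b), Q) = Y.
Delete trivial equation b = b.
Bind Y := f(app(Q, b), Q); no other remaining equation mentions Y.
Decompose app/2: empty = empty,  6 = false.
Delete trivial equation empty = empty.
Clash: constants 6 and false differ; no unifier exists.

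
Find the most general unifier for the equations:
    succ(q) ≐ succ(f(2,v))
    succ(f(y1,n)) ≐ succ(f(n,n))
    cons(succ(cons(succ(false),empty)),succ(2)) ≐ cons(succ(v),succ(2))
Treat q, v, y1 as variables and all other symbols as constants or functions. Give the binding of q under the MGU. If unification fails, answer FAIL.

Decompose succ/1: q ≐ f(2,v).
Bind q := f(2,v); no other remaining equation mentions q.
Decompose succ/1: f(y1,n) ≐ f(n,n).
Decompose f/2: y1 ≐ n,  n ≐ n.
Bind y1 := n; no other remaining equation mentions y1.
Delete trivial equation n ≐ n.
Decompose cons/2: succ(cons(succ(false),empty)) ≐ succ(v),  succ(2) ≐ succ(2).
Decompose succ/1: cons(succ(false),empty) ≐ v.
Bind v := cons(succ(false),empty); no other remaining equation mentions v. Substituting into the earlier binding gives q := f(2,cons(succ(false),empty)).
Delete trivial equation succ(2) ≐ succ(2).
MGU = { q -> f(2,cons(succ(false),empty)), y1 -> n, v -> cons(succ(false),empty) }, so q -> f(2,cons(succ(false),empty)).

f(2,cons(succ(false),empty))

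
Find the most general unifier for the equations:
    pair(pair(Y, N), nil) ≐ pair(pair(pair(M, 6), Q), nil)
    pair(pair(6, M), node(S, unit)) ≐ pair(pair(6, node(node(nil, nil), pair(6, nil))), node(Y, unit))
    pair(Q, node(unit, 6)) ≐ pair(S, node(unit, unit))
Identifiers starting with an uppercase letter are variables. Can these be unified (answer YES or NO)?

NO

Decompose pair/2: pair(Y, N) ≐ pair(pair(M, 6), Q),  nil ≐ nil.
Decompose pair/2: Y ≐ pair(M, 6),  N ≐ Q.
Bind Y := pair(M, 6); substituting into the one remaining equation that mentions Y gives: pair(pair(6, M), node(S, unit)) ≐ pair(pair(6, node(node(nil, nil), pair(6, nil))), node(pair(M, 6), unit)).
Bind N := Q; no other remaining equation mentions N.
Delete trivial equation nil ≐ nil.
Decompose pair/2: pair(6, M) ≐ pair(6, node(node(nil, nil), pair(6, nil))),  node(S, unit) ≐ node(pair(M, 6), unit).
Decompose pair/2: 6 ≐ 6,  M ≐ node(node(nil, nil), pair(6, nil)).
Delete trivial equation 6 ≐ 6.
Bind M := node(node(nil, nil), pair(6, nil)); substituting into the one remaining equation that mentions M gives: node(S, unit) ≐ node(pair(node(node(nil, nil), pair(6, nil)), 6), unit). Substituting into the earlier binding gives Y := pair(node(node(nil, nil), pair(6, nil)), 6).
Decompose node/2: S ≐ pair(node(node(nil, nil), pair(6, nil)), 6),  unit ≐ unit.
Bind S := pair(node(node(nil, nil), pair(6, nil)), 6); substituting into the one remaining equation that mentions S gives: pair(Q, node(unit, 6)) ≐ pair(pair(node(node(nil, nil), pair(6, nil)), 6), node(unit, unit)).
Delete trivial equation unit ≐ unit.
Decompose pair/2: Q ≐ pair(node(node(nil, nil), pair(6, nil)), 6),  node(unit, 6) ≐ node(unit, unit).
Bind Q := pair(node(node(nil, nil), pair(6, nil)), 6); no other remaining equation mentions Q. Substituting into the earlier binding gives N := pair(node(node(nil, nil), pair(6, nil)), 6).
Decompose node/2: unit ≐ unit,  6 ≐ unit.
Delete trivial equation unit ≐ unit.
Clash: constants 6 and unit differ; no unifier exists.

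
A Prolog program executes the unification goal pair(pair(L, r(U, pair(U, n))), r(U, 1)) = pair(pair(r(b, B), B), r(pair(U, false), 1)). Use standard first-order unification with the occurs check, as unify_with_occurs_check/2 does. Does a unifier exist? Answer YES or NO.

NO

Decompose pair/2: pair(L, r(U, pair(U, n))) = pair(r(b, B), B),  r(U, 1) = r(pair(U, false), 1).
Decompose pair/2: L = r(b, B),  r(U, pair(U, n)) = B.
Bind L := r(b, B); no other remaining equation mentions L.
Bind B := r(U, pair(U, n)); no other remaining equation mentions B. Substituting into the earlier binding gives L := r(b, r(U, pair(U, n))).
Decompose r/2: U = pair(U, false),  1 = 1.
Occurs check fails: U occurs in pair(U, false); the equation U = pair(U, false) has no finite solution.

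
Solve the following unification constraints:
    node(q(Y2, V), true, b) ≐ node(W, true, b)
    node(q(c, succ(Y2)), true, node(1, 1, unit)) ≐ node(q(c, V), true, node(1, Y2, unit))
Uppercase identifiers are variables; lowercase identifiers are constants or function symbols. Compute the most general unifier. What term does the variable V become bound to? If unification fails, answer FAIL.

Decompose node/3: q(Y2, V) ≐ W,  true ≐ true,  b ≐ b.
Bind W := q(Y2, V); no other remaining equation mentions W.
Delete trivial equation true ≐ true.
Delete trivial equation b ≐ b.
Decompose node/3: q(c, succ(Y2)) ≐ q(c, V),  true ≐ true,  node(1, 1, unit) ≐ node(1, Y2, unit).
Decompose q/2: c ≐ c,  succ(Y2) ≐ V.
Delete trivial equation c ≐ c.
Bind V := succ(Y2); no other remaining equation mentions V. Substituting into the earlier binding gives W := q(Y2, succ(Y2)).
Delete trivial equation true ≐ true.
Decompose node/3: 1 ≐ 1,  1 ≐ Y2,  unit ≐ unit.
Delete trivial equation 1 ≐ 1.
Bind Y2 := 1; no other remaining equation mentions Y2. Substituting into the earlier bindings gives W := q(1, succ(1)), V := succ(1).
Delete trivial equation unit ≐ unit.
MGU = { W := q(1, succ(1)), V := succ(1), Y2 := 1 }, so V := succ(1).

succ(1)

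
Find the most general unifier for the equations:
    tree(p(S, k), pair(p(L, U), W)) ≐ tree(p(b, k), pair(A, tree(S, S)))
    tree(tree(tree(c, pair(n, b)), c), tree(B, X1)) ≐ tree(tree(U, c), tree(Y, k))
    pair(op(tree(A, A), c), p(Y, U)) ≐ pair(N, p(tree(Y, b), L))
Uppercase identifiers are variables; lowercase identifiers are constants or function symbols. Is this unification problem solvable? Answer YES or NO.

NO

Decompose tree/2: p(S, k) ≐ p(b, k),  pair(p(L, U), W) ≐ pair(A, tree(S, S)).
Decompose p/2: S ≐ b,  k ≐ k.
Bind S := b; substituting into the one remaining equation that mentions S gives: pair(p(L, U), W) ≐ pair(A, tree(b, b)).
Delete trivial equation k ≐ k.
Decompose pair/2: p(L, U) ≐ A,  W ≐ tree(b, b).
Bind A := p(L, U); substituting into the one remaining equation that mentions A gives: pair(op(tree(p(L, U), p(L, U)), c), p(Y, U)) ≐ pair(N, p(tree(Y, b), L)).
Bind W := tree(b, b); no other remaining equation mentions W.
Decompose tree/2: tree(tree(c, pair(n, b)), c) ≐ tree(U, c),  tree(B, X1) ≐ tree(Y, k).
Decompose tree/2: tree(c, pair(n, b)) ≐ U,  c ≐ c.
Bind U := tree(c, pair(n, b)); substituting into the one remaining equation that mentions U gives: pair(op(tree(p(L, tree(c, pair(n, b))), p(L, tree(c, pair(n, b)))), c), p(Y, tree(c, pair(n, b)))) ≐ pair(N, p(tree(Y, b), L)). Substituting into the earlier binding gives A := p(L, tree(c, pair(n, b))).
Delete trivial equation c ≐ c.
Decompose tree/2: B ≐ Y,  X1 ≐ k.
Bind B := Y; no other remaining equation mentions B.
Bind X1 := k; no other remaining equation mentions X1.
Decompose pair/2: op(tree(p(L, tree(c, pair(n, b))), p(L, tree(c, pair(n, b)))), c) ≐ N,  p(Y, tree(c, pair(n, b))) ≐ p(tree(Y, b), L).
Bind N := op(tree(p(L, tree(c, pair(n, b))), p(L, tree(c, pair(n, b)))), c); no other remaining equation mentions N.
Decompose p/2: Y ≐ tree(Y, b),  tree(c, pair(n, b)) ≐ L.
Occurs check fails: Y occurs in tree(Y, b); the equation Y ≐ tree(Y, b) has no finite solution.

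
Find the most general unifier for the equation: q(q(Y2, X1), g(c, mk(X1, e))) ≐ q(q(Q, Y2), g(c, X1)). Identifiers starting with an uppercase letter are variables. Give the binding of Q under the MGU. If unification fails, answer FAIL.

Decompose q/2: q(Y2, X1) ≐ q(Q, Y2),  g(c, mk(X1, e)) ≐ g(c, X1).
Decompose q/2: Y2 ≐ Q,  X1 ≐ Y2.
Bind Y2 := Q; substituting into the one remaining equation that mentions Y2 gives: X1 ≐ Q.
Bind X1 := Q; substituting into the remaining equation gives: g(c, mk(Q, e)) ≐ g(c, Q).
Decompose g/2: c ≐ c,  mk(Q, e) ≐ Q.
Delete trivial equation c ≐ c.
Occurs check fails: Q occurs in mk(Q, e); the equation Q ≐ mk(Q, e) has no finite solution.

FAIL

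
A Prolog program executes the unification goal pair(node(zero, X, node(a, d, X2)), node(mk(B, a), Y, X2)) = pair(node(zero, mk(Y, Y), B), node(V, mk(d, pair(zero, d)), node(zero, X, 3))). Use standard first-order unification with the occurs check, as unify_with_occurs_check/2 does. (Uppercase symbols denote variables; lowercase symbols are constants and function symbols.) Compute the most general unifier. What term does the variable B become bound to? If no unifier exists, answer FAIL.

node(a, d, node(zero, mk(mk(d, pair(zero, d)), mk(d, pair(zero, d))), 3))

Decompose pair/2: node(zero, X, node(a, d, X2)) = node(zero, mk(Y, Y), B),  node(mk(B, a), Y, X2) = node(V, mk(d, pair(zero, d)), node(zero, X, 3)).
Decompose node/3: zero = zero,  X = mk(Y, Y),  node(a, d, X2) = B.
Delete trivial equation zero = zero.
Bind X := mk(Y, Y); substituting into the one remaining equation that mentions X gives: node(mk(B, a), Y, X2) = node(V, mk(d, pair(zero, d)), node(zero, mk(Y, Y), 3)).
Bind B := node(a, d, X2); substituting into the remaining equation gives: node(mk(node(a, d, X2), a), Y, X2) = node(V, mk(d, pair(zero, d)), node(zero, mk(Y, Y), 3)).
Decompose node/3: mk(node(a, d, X2), a) = V,  Y = mk(d, pair(zero, d)),  X2 = node(zero, mk(Y, Y), 3).
Bind V := mk(node(a, d, X2), a); no other remaining equation mentions V.
Bind Y := mk(d, pair(zero, d)); substituting into the remaining equation gives: X2 = node(zero, mk(mk(d, pair(zero, d)), mk(d, pair(zero, d))), 3). Substituting into the earlier binding gives X := mk(mk(d, pair(zero, d)), mk(d, pair(zero, d))).
Bind X2 := node(zero, mk(mk(d, pair(zero, d)), mk(d, pair(zero, d))), 3). Substituting into the earlier bindings gives B := node(a, d, node(zero, mk(mk(d, pair(zero, d)), mk(d, pair(zero, d))), 3)), V := mk(node(a, d, node(zero, mk(mk(d, pair(zero, d)), mk(d, pair(zero, d))), 3)), a).
MGU = { X ↦ mk(mk(d, pair(zero, d)), mk(d, pair(zero, d))), B ↦ node(a, d, node(zero, mk(mk(d, pair(zero, d)), mk(d, pair(zero, d))), 3)), V ↦ mk(node(a, d, node(zero, mk(mk(d, pair(zero, d)), mk(d, pair(zero, d))), 3)), a), Y ↦ mk(d, pair(zero, d)), X2 ↦ node(zero, mk(mk(d, pair(zero, d)), mk(d, pair(zero, d))), 3) }, so B ↦ node(a, d, node(zero, mk(mk(d, pair(zero, d)), mk(d, pair(zero, d))), 3)).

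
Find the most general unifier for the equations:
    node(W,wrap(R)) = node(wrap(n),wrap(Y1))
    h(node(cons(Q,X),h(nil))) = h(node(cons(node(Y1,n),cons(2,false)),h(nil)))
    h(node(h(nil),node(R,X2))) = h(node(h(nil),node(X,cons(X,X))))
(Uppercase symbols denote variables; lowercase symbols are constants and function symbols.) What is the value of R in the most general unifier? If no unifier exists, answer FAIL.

cons(2,false)

Decompose node/2: W = wrap(n),  wrap(R) = wrap(Y1).
Bind W := wrap(n); no other remaining equation mentions W.
Decompose wrap/1: R = Y1.
Bind R := Y1; substituting into the one remaining equation that mentions R gives: h(node(h(nil),node(Y1,X2))) = h(node(h(nil),node(X,cons(X,X)))).
Decompose h/1: node(cons(Q,X),h(nil)) = node(cons(node(Y1,n),cons(2,false)),h(nil)).
Decompose node/2: cons(Q,X) = cons(node(Y1,n),cons(2,false)),  h(nil) = h(nil).
Decompose cons/2: Q = node(Y1,n),  X = cons(2,false).
Bind Q := node(Y1,n); no other remaining equation mentions Q.
Bind X := cons(2,false); substituting into the one remaining equation that mentions X gives: h(node(h(nil),node(Y1,X2))) = h(node(h(nil),node(cons(2,false),cons(cons(2,false),cons(2,false))))).
Delete trivial equation h(nil) = h(nil).
Decompose h/1: node(h(nil),node(Y1,X2)) = node(h(nil),node(cons(2,false),cons(cons(2,false),cons(2,false)))).
Decompose node/2: h(nil) = h(nil),  node(Y1,X2) = node(cons(2,false),cons(cons(2,false),cons(2,false))).
Delete trivial equation h(nil) = h(nil).
Decompose node/2: Y1 = cons(2,false),  X2 = cons(cons(2,false),cons(2,false)).
Bind Y1 := cons(2,false); no other remaining equation mentions Y1. Substituting into the earlier bindings gives R := cons(2,false), Q := node(cons(2,false),n).
Bind X2 := cons(cons(2,false),cons(2,false)).
MGU = { W ↦ wrap(n), R ↦ cons(2,false), Q ↦ node(cons(2,false),n), X ↦ cons(2,false), Y1 ↦ cons(2,false), X2 ↦ cons(cons(2,false),cons(2,false)) }, so R ↦ cons(2,false).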